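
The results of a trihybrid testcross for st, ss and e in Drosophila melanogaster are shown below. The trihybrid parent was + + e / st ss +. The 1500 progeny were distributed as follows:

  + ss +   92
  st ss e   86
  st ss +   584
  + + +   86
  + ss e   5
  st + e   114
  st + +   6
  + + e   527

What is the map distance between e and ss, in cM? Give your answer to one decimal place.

12.2 cM

The two rarest classes, + ss e and st + +, are the double crossovers. Comparing them with the parentals, only the ss allele has switched, so ss is the middle locus and the order is e – ss – st.
Crossovers in the e–ss interval produce the single-crossover classes + + + and st ss e (86 + 86 = 172) plus the double crossovers (11).
RF(e–ss) = (172 + 11) / 1500 = 183/1500 = 0.1220 → 12.2 cM.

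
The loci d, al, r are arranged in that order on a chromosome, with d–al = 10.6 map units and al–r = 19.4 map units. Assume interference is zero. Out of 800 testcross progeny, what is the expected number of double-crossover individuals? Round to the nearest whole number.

Map distances give recombination frequencies of 0.106 and 0.194 for the two intervals.
With no interference, expected double-crossover frequency = 0.106 × 0.194 = 0.02056.
Expected number = 0.02056 × 800 = 16.45 ≈ 16.

16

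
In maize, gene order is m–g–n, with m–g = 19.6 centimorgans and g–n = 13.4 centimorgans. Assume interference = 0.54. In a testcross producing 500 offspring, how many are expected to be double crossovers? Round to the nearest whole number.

Map distances give recombination frequencies of 0.196 and 0.134 for the two intervals.
With interference 0.54 (so coincidence = 0.46), expected double-crossover frequency = 0.196 × 0.134 × 0.46 = 0.01208.
Expected number = 0.01208 × 500 = 6.04 ≈ 6.

6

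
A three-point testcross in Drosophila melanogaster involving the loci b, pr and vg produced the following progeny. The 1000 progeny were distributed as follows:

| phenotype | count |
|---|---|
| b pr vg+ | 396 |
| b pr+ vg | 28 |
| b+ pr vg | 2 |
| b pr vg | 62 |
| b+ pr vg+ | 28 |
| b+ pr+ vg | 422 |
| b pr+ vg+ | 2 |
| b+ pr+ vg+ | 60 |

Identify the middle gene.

pr

The two most frequent reciprocal classes, b pr vg+ and b+ pr+ vg, are the parental types, so the F1 was b pr vg+ / b+ pr+ vg.
The two rarest classes, b pr+ vg+ and b+ pr vg, are the double crossovers. Comparing them with the parentals, only the pr allele has switched, so pr is the middle locus and the order is b – pr – vg.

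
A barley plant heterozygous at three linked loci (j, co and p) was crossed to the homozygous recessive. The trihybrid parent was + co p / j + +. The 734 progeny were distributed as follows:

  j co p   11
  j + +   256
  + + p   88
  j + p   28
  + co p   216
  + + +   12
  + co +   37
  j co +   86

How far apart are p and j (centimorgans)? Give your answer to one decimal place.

The two rarest classes, j co p and + + +, are the double crossovers. Comparing them with the parentals, only the j allele has switched, so j is the middle locus and the order is p – j – co.
Crossovers in the p–j interval produce the single-crossover classes + co + and j + p (37 + 28 = 65) plus the double crossovers (23).
RF(p–j) = (65 + 23) / 734 = 88/734 = 0.1199 → 12.0 centimorgans.

12.0 centimorgans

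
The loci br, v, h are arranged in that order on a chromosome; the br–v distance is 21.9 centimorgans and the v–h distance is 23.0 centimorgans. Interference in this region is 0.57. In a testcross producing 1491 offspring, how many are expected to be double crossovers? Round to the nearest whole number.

Map distances give recombination frequencies of 0.219 and 0.230 for the two intervals.
With interference 0.57 (so coincidence = 0.43), expected double-crossover frequency = 0.219 × 0.230 × 0.43 = 0.02166.
Expected number = 0.02166 × 1491 = 32.29 ≈ 32.

32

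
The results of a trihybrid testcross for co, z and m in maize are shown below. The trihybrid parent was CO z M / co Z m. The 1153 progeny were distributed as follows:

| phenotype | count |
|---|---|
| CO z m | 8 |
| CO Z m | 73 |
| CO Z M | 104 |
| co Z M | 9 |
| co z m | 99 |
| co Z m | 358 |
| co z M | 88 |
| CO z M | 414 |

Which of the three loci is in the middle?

The two rarest classes, CO z m and co Z M, are the double crossovers. Comparing them with the parentals, only the m allele has switched, so m is the middle locus and the order is co – m – z.

m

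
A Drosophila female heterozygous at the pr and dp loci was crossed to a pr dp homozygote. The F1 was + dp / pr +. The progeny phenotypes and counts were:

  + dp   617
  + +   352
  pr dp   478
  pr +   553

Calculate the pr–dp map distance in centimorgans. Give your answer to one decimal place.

41.5 centimorgans

The recombinant classes are + + and pr dp: 352 + 478 = 830.
Recombination frequency = 830/2000 = 0.4150 ≈ 41.5%, i.e. 41.5 centimorgans.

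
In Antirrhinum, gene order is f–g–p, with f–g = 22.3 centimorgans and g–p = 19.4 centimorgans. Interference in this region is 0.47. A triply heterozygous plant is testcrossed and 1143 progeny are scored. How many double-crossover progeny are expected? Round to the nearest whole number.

26

Map distances give recombination frequencies of 0.223 and 0.194 for the two intervals.
With interference 0.47 (so coincidence = 0.53), expected double-crossover frequency = 0.223 × 0.194 × 0.53 = 0.02293.
Expected number = 0.02293 × 1143 = 26.21 ≈ 26.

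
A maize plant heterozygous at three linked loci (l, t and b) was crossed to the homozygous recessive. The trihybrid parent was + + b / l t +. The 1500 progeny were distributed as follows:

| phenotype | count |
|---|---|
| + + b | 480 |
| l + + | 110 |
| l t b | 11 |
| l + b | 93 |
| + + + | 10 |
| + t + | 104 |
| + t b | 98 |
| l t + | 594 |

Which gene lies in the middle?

b

The two rarest classes, + + + and l t b, are the double crossovers. Comparing them with the parentals, only the b allele has switched, so b is the middle locus and the order is l – b – t.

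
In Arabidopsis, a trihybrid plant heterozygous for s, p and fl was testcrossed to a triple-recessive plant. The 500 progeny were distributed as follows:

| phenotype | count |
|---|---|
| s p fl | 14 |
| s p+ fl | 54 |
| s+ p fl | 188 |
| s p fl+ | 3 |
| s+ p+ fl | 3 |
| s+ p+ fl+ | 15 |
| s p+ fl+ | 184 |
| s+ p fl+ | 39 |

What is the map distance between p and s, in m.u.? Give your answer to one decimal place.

The two most frequent reciprocal classes, s+ p fl and s p+ fl+, are the parental types, so the F1 was s+ p fl / s p+ fl+.
The two rarest classes, s+ p+ fl and s p fl+, are the double crossovers. Comparing them with the parentals, only the p allele has switched, so p is the middle locus and the order is fl – p – s.
Crossovers in the p–s interval produce the single-crossover classes s p fl and s+ p+ fl+ (14 + 15 = 29) plus the double crossovers (6).
RF(p–s) = (29 + 6) / 500 = 35/500 = 0.0700 → 7.0 m.u.

7.0 m.u.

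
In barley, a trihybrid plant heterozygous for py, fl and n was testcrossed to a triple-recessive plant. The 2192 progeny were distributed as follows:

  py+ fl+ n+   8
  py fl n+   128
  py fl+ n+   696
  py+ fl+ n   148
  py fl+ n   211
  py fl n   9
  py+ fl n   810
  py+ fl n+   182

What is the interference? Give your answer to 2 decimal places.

0.69

The two most frequent reciprocal classes, py fl+ n+ and py+ fl n, are the parental types, so the F1 was py fl+ n+ / py+ fl n.
The two rarest classes, py+ fl+ n+ and py fl n, are the double crossovers. Comparing them with the parentals, only the py allele has switched, so py is the middle locus and the order is n – py – fl.
n–py: (393 + 17)/2192 = 0.1870; py–fl: (276 + 17)/2192 = 0.1337.
Expected DCO frequency = 0.1870 × 0.1337 ≈ 0.02500; observed = 17/2192 ≈ 0.00776.
Coefficient of coincidence = 0.00776/0.02500 ≈ 0.31; interference = 1 − 0.31 = 0.69.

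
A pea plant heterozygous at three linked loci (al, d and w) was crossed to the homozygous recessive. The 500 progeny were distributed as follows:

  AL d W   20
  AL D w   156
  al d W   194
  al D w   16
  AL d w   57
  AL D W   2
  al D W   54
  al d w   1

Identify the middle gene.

w

The two most frequent reciprocal classes, al d W and AL D w, are the parental types, so the F1 was al d W / AL D w.
The two rarest classes, al d w and AL D W, are the double crossovers. Comparing them with the parentals, only the w allele has switched, so w is the middle locus and the order is al – w – d.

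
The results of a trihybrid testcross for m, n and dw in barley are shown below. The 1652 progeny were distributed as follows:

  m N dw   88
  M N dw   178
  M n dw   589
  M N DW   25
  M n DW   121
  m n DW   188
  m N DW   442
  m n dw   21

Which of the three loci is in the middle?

m

The two most frequent reciprocal classes, m N DW and M n dw, are the parental types, so the F1 was m N DW / M n dw.
The two rarest classes, M N DW and m n dw, are the double crossovers. Comparing them with the parentals, only the m allele has switched, so m is the middle locus and the order is n – m – dw.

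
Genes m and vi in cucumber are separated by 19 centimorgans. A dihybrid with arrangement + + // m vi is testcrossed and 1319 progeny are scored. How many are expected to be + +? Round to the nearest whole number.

A map distance of 19 centimorgans corresponds to a recombination frequency of 0.190.
The F1 is + + / m vi, so + + is a parental gamete class with expected frequency (1 − r)/2 = 0.810/2 = 0.4050.
Expected number = 0.4050 × 1319 = 534.20 ≈ 534.

534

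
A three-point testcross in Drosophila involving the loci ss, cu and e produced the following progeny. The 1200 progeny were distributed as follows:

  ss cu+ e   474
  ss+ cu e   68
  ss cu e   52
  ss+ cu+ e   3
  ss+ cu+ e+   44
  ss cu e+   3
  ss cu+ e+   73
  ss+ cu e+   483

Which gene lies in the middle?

ss

The two most frequent reciprocal classes, ss+ cu e+ and ss cu+ e, are the parental types, so the F1 was ss+ cu e+ / ss cu+ e.
The two rarest classes, ss cu e+ and ss+ cu+ e, are the double crossovers. Comparing them with the parentals, only the ss allele has switched, so ss is the middle locus and the order is cu – ss – e.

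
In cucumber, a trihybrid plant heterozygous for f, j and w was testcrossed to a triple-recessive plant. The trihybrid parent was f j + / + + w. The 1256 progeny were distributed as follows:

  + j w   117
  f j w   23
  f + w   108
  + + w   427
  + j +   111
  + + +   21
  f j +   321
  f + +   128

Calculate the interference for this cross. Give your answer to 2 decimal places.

0.27

The two rarest classes, f j w and + + +, are the double crossovers. Comparing them with the parentals, only the w allele has switched, so w is the middle locus and the order is f – w – j.
f–w: (219 + 44)/1256 = 0.2094; w–j: (245 + 44)/1256 = 0.2301.
Expected DCO frequency = 0.2094 × 0.2301 ≈ 0.04818; observed = 44/1256 ≈ 0.03503.
Coefficient of coincidence = 0.03503/0.04818 ≈ 0.73; interference = 1 − 0.73 = 0.27.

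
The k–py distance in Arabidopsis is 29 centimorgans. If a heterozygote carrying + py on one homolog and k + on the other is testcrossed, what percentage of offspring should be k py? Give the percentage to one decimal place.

14.5%

A map distance of 29 centimorgans corresponds to a recombination frequency of 0.290.
The F1 is + py / k +, so k py is a recombinant gamete class with expected frequency r/2 = 0.290/2 = 0.1450.
That is 0.1450 = 14.5% of the progeny.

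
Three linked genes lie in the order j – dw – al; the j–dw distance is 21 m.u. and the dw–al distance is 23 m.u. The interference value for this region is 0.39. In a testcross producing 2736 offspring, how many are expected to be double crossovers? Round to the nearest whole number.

81

Map distances give recombination frequencies of 0.210 and 0.230 for the two intervals.
With interference 0.39 (so coincidence = 0.61), expected double-crossover frequency = 0.210 × 0.230 × 0.61 = 0.02946.
Expected number = 0.02946 × 2736 = 80.61 ≈ 81.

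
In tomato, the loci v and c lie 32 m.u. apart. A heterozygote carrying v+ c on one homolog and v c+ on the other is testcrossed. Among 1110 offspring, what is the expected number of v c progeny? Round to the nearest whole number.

178

A map distance of 32 m.u. corresponds to a recombination frequency of 0.320.
The F1 is v+ c / v c+, so v c is a recombinant gamete class with expected frequency r/2 = 0.320/2 = 0.1600.
Expected number = 0.1600 × 1110 = 177.60 ≈ 178.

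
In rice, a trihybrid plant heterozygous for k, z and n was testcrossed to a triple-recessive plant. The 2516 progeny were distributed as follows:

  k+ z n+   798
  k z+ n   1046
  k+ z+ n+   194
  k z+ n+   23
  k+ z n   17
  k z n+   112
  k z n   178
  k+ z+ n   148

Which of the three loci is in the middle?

n

The two most frequent reciprocal classes, k z+ n and k+ z n+, are the parental types, so the F1 was k z+ n / k+ z n+.
The two rarest classes, k z+ n+ and k+ z n, are the double crossovers. Comparing them with the parentals, only the n allele has switched, so n is the middle locus and the order is z – n – k.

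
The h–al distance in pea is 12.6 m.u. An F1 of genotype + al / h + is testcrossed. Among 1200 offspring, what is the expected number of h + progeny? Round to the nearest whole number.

A map distance of 12.6 m.u. corresponds to a recombination frequency of 0.126.
The F1 is + al / h +, so h + is a parental gamete class with expected frequency (1 − r)/2 = 0.874/2 = 0.4370.
Expected number = 0.4370 × 1200 = 524.40 ≈ 524.

524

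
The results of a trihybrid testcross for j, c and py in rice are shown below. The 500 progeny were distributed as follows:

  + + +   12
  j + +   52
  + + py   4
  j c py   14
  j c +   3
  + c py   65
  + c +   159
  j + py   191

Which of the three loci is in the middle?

The two most frequent reciprocal classes, + c + and j + py, are the parental types, so the F1 was + c + / j + py.
The two rarest classes, j c + and + + py, are the double crossovers. Comparing them with the parentals, only the j allele has switched, so j is the middle locus and the order is py – j – c.

j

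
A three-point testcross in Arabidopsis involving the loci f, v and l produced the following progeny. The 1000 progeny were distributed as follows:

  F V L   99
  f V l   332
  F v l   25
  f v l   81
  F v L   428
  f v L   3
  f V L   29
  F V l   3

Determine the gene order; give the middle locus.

f

The two most frequent reciprocal classes, F v L and f V l, are the parental types, so the F1 was F v L / f V l.
The two rarest classes, f v L and F V l, are the double crossovers. Comparing them with the parentals, only the f allele has switched, so f is the middle locus and the order is v – f – l.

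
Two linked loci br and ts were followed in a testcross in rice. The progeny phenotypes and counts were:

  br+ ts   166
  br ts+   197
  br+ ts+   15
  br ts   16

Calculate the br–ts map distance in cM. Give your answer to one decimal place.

The two most frequent classes, br+ ts (166) and br ts+ (197), are the parental types, so the F1 was br+ ts / br ts+.
The recombinant classes are br+ ts+ and br ts: 15 + 16 = 31.
Recombination frequency = 31/394 = 0.0787 ≈ 7.9%, i.e. 7.9 cM.

7.9 cM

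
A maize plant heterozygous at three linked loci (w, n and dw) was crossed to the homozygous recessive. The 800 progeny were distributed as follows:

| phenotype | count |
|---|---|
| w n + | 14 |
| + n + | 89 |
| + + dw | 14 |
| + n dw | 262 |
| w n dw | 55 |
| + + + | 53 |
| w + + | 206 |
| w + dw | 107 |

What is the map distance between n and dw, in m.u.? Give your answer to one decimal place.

The two most frequent reciprocal classes, w + + and + n dw, are the parental types, so the F1 was w + + / + n dw.
The two rarest classes, w n + and + + dw, are the double crossovers. Comparing them with the parentals, only the n allele has switched, so n is the middle locus and the order is w – n – dw.
Crossovers in the n–dw interval produce the single-crossover classes w + dw and + n + (107 + 89 = 196) plus the double crossovers (28).
RF(n–dw) = (196 + 28) / 800 = 224/800 = 0.2800 → 28.0 m.u.

28.0 m.u.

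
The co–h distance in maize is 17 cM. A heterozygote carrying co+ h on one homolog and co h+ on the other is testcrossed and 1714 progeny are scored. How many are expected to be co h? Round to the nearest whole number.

146

A map distance of 17 cM corresponds to a recombination frequency of 0.170.
The F1 is co+ h / co h+, so co h is a recombinant gamete class with expected frequency r/2 = 0.170/2 = 0.0850.
Expected number = 0.0850 × 1714 = 145.69 ≈ 146.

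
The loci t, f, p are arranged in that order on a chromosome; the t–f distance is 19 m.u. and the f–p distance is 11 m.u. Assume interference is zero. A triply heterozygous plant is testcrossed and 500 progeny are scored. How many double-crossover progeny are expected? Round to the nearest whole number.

10

Map distances give recombination frequencies of 0.190 and 0.110 for the two intervals.
With no interference, expected double-crossover frequency = 0.190 × 0.110 = 0.02090.
Expected number = 0.02090 × 500 = 10.45 ≈ 10.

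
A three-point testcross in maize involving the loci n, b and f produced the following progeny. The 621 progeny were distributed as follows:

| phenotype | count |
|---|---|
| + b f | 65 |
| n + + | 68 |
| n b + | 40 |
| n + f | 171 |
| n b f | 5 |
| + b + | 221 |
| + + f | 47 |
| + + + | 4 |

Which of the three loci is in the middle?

The two most frequent reciprocal classes, n + f and + b +, are the parental types, so the F1 was n + f / + b +.
The two rarest classes, n b f and + + +, are the double crossovers. Comparing them with the parentals, only the b allele has switched, so b is the middle locus and the order is n – b – f.

b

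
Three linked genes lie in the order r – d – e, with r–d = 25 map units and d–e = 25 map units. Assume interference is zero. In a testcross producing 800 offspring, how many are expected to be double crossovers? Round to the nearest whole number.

Map distances give recombination frequencies of 0.250 and 0.250 for the two intervals.
With no interference, expected double-crossover frequency = 0.250 × 0.250 = 0.06250.
Expected number = 0.06250 × 800 = 50.00 ≈ 50.

50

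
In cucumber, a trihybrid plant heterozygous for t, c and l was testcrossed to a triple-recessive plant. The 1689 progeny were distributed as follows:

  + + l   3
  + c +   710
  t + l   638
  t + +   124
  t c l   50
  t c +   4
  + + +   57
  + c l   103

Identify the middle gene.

t

The two most frequent reciprocal classes, t + l and + c +, are the parental types, so the F1 was t + l / + c +.
The two rarest classes, + + l and t c +, are the double crossovers. Comparing them with the parentals, only the t allele has switched, so t is the middle locus and the order is c – t – l.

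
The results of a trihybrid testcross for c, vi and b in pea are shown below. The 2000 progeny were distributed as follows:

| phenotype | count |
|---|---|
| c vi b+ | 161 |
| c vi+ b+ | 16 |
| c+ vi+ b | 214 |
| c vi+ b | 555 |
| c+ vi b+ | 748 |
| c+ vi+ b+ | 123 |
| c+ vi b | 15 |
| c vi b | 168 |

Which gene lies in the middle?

The two most frequent reciprocal classes, c vi+ b and c+ vi b+, are the parental types, so the F1 was c vi+ b / c+ vi b+.
The two rarest classes, c vi+ b+ and c+ vi b, are the double crossovers. Comparing them with the parentals, only the b allele has switched, so b is the middle locus and the order is vi – b – c.

b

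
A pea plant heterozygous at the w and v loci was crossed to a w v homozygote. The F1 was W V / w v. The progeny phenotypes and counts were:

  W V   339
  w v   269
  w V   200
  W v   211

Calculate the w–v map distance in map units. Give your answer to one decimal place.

The recombinant classes are W v and w V: 211 + 200 = 411.
Recombination frequency = 411/1019 = 0.4033 ≈ 40.3%, i.e. 40.3 map units.

40.3 map units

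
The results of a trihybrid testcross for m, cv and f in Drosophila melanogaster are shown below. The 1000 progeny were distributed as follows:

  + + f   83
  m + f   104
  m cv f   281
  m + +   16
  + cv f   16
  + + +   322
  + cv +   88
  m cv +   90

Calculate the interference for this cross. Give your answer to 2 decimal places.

0.30

The two most frequent reciprocal classes, m cv f and + + +, are the parental types, so the F1 was m cv f / + + +.
The two rarest classes, + cv f and m + +, are the double crossovers. Comparing them with the parentals, only the m allele has switched, so m is the middle locus and the order is f – m – cv.
f–m: (173 + 32)/1000 = 0.2050; m–cv: (192 + 32)/1000 = 0.2240.
Expected DCO frequency = 0.2050 × 0.2240 ≈ 0.04592; observed = 32/1000 ≈ 0.03200.
Coefficient of coincidence = 0.03200/0.04592 ≈ 0.70; interference = 1 − 0.70 = 0.30.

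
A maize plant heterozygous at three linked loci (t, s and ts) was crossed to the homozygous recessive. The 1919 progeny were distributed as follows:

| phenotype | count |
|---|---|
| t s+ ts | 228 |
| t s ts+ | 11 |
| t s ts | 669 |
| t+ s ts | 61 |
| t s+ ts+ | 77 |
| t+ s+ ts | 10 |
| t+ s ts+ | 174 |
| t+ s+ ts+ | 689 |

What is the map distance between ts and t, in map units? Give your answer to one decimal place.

The two most frequent reciprocal classes, t s ts and t+ s+ ts+, are the parental types, so the F1 was t s ts / t+ s+ ts+.
The two rarest classes, t s ts+ and t+ s+ ts, are the double crossovers. Comparing them with the parentals, only the ts allele has switched, so ts is the middle locus and the order is t – ts – s.
Crossovers in the t–ts interval produce the single-crossover classes t+ s ts and t s+ ts+ (61 + 77 = 138) plus the double crossovers (21).
RF(t–ts) = (138 + 21) / 1919 = 159/1919 = 0.0829 → 8.3 map units.

8.3 map units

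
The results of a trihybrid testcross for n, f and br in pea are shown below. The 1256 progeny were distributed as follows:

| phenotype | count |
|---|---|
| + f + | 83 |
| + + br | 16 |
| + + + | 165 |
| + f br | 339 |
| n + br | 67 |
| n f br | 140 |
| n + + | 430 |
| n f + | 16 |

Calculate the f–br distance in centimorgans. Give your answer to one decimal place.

14.5 centimorgans

The two most frequent reciprocal classes, + f br and n + +, are the parental types, so the F1 was + f br / n + +.
The two rarest classes, + + br and n f +, are the double crossovers. Comparing them with the parentals, only the f allele has switched, so f is the middle locus and the order is n – f – br.
Crossovers in the f–br interval produce the single-crossover classes + f + and n + br (83 + 67 = 150) plus the double crossovers (32).
RF(f–br) = (150 + 32) / 1256 = 182/1256 = 0.1449 → 14.5 centimorgans.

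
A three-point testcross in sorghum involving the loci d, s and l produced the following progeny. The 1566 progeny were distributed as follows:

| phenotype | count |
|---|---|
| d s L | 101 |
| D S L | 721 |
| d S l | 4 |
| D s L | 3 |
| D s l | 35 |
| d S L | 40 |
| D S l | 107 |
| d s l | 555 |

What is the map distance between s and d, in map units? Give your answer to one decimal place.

5.2 map units

The two most frequent reciprocal classes, d s l and D S L, are the parental types, so the F1 was d s l / D S L.
The two rarest classes, d S l and D s L, are the double crossovers. Comparing them with the parentals, only the s allele has switched, so s is the middle locus and the order is d – s – l.
Crossovers in the d–s interval produce the single-crossover classes D s l and d S L (35 + 40 = 75) plus the double crossovers (7).
RF(d–s) = (75 + 7) / 1566 = 82/1566 = 0.0524 → 5.2 map units.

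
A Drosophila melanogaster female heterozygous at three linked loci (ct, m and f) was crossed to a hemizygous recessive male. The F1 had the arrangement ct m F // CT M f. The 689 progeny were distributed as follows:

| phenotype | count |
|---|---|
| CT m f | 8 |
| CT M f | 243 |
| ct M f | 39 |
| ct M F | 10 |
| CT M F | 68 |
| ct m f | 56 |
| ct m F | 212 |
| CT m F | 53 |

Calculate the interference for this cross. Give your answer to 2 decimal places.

0.21

The two rarest classes, ct M F and CT m f, are the double crossovers. Comparing them with the parentals, only the m allele has switched, so m is the middle locus and the order is f – m – ct.
f–m: (124 + 18)/689 = 0.2061; m–ct: (92 + 18)/689 = 0.1597.
Expected DCO frequency = 0.2061 × 0.1597 ≈ 0.03291; observed = 18/689 ≈ 0.02612.
Coefficient of coincidence = 0.02612/0.03291 ≈ 0.79; interference = 1 − 0.79 = 0.21.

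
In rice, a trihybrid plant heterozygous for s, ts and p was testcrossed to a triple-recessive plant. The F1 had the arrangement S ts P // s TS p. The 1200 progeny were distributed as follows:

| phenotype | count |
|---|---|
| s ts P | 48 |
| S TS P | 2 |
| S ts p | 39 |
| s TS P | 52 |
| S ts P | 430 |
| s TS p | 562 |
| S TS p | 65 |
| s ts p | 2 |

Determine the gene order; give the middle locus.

The two rarest classes, S TS P and s ts p, are the double crossovers. Comparing them with the parentals, only the ts allele has switched, so ts is the middle locus and the order is p – ts – s.

ts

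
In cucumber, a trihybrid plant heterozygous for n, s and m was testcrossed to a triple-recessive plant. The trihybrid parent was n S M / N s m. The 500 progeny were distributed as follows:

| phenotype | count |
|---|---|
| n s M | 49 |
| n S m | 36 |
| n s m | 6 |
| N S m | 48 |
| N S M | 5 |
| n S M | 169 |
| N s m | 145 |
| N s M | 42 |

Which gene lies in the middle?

The two rarest classes, N S M and n s m, are the double crossovers. Comparing them with the parentals, only the n allele has switched, so n is the middle locus and the order is s – n – m.

n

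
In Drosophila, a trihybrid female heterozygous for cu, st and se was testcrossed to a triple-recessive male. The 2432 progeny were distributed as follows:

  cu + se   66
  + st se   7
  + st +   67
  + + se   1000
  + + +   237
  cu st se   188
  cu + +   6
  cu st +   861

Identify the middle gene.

The two most frequent reciprocal classes, + + se and cu st +, are the parental types, so the F1 was + + se / cu st +.
The two rarest classes, + st se and cu + +, are the double crossovers. Comparing them with the parentals, only the st allele has switched, so st is the middle locus and the order is se – st – cu.

st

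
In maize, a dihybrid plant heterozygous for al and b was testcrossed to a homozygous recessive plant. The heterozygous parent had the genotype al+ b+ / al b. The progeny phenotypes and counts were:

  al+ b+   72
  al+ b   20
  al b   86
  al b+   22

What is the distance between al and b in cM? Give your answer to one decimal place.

21.0 cM

The recombinant classes are al+ b and al b+: 20 + 22 = 42.
Recombination frequency = 42/200 = 0.2100 ≈ 21.0%, i.e. 21.0 cM.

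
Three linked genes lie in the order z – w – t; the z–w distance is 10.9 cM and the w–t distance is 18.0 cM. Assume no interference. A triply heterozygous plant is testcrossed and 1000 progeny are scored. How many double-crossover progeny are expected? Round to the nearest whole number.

Map distances give recombination frequencies of 0.109 and 0.180 for the two intervals.
With no interference, expected double-crossover frequency = 0.109 × 0.180 = 0.01962.
Expected number = 0.01962 × 1000 = 19.62 ≈ 20.

20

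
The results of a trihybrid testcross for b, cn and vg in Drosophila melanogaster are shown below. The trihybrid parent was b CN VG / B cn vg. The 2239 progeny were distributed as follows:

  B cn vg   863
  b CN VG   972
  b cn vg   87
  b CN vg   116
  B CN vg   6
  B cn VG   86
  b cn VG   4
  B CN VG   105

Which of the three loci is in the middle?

The two rarest classes, b cn VG and B CN vg, are the double crossovers. Comparing them with the parentals, only the cn allele has switched, so cn is the middle locus and the order is b – cn – vg.

cn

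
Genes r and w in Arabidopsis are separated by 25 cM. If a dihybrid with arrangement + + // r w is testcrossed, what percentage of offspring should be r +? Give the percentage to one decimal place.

A map distance of 25 cM corresponds to a recombination frequency of 0.250.
The F1 is + + / r w, so r + is a recombinant gamete class with expected frequency r/2 = 0.250/2 = 0.1250.
That is 0.1250 = 12.5% of the progeny.

12.5%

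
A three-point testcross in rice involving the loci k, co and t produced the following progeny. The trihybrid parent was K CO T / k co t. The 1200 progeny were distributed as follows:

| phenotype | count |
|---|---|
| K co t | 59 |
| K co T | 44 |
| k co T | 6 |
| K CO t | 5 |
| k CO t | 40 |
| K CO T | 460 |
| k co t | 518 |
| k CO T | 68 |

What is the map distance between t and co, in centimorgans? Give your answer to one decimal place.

The two rarest classes, K CO t and k co T, are the double crossovers. Comparing them with the parentals, only the t allele has switched, so t is the middle locus and the order is k – t – co.
Crossovers in the t–co interval produce the single-crossover classes K co T and k CO t (44 + 40 = 84) plus the double crossovers (11).
RF(t–co) = (84 + 11) / 1200 = 95/1200 = 0.0792 → 7.9 centimorgans.

7.9 centimorgans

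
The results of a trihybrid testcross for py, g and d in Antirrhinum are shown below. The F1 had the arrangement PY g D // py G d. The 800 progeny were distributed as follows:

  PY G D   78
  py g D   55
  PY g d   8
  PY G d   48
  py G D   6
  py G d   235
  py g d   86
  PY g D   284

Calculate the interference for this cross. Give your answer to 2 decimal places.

0.46

The two rarest classes, PY g d and py G D, are the double crossovers. Comparing them with the parentals, only the d allele has switched, so d is the middle locus and the order is py – d – g.
py–d: (103 + 14)/800 = 0.1462; d–g: (164 + 14)/800 = 0.2225.
Expected DCO frequency = 0.1462 × 0.2225 ≈ 0.03253; observed = 14/800 ≈ 0.01750.
Coefficient of coincidence = 0.01750/0.03253 ≈ 0.54; interference = 1 − 0.54 = 0.46.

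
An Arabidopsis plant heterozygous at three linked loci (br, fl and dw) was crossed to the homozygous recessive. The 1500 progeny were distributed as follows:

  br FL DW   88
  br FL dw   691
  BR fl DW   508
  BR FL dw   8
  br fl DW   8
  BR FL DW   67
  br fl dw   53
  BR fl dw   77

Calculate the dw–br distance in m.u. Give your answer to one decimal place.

The two most frequent reciprocal classes, BR fl DW and br FL dw, are the parental types, so the F1 was BR fl DW / br FL dw.
The two rarest classes, br fl DW and BR FL dw, are the double crossovers. Comparing them with the parentals, only the br allele has switched, so br is the middle locus and the order is dw – br – fl.
Crossovers in the dw–br interval produce the single-crossover classes BR fl dw and br FL DW (77 + 88 = 165) plus the double crossovers (16).
RF(dw–br) = (165 + 16) / 1500 = 181/1500 = 0.1207 → 12.1 m.u.

12.1 m.u.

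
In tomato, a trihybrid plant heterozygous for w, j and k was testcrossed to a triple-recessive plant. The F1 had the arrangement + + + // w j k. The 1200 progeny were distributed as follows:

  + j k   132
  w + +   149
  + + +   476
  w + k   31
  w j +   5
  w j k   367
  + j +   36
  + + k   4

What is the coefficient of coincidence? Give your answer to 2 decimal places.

0.49

The two rarest classes, + + k and w j +, are the double crossovers. Comparing them with the parentals, only the k allele has switched, so k is the middle locus and the order is j – k – w.
j–k: (67 + 9)/1200 = 0.0633; k–w: (281 + 9)/1200 = 0.2417.
Expected DCO frequency = 0.0633 × 0.2417 ≈ 0.01530; observed = 9/1200 ≈ 0.00750.
Coefficient of coincidence = 0.00750/0.01530 ≈ 0.49.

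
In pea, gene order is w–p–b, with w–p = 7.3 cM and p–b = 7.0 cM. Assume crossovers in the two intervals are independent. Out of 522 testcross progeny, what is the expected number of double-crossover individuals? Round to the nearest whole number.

Map distances give recombination frequencies of 0.073 and 0.070 for the two intervals.
With no interference, expected double-crossover frequency = 0.073 × 0.070 = 0.00511.
Expected number = 0.00511 × 522 = 2.67 ≈ 3.

3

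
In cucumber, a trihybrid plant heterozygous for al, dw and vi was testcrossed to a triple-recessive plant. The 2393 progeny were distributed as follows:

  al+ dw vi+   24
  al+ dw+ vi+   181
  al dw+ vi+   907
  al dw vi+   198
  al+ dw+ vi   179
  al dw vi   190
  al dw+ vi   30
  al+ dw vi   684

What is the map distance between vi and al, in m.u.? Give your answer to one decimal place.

The two most frequent reciprocal classes, al+ dw vi and al dw+ vi+, are the parental types, so the F1 was al+ dw vi / al dw+ vi+.
The two rarest classes, al+ dw vi+ and al dw+ vi, are the double crossovers. Comparing them with the parentals, only the vi allele has switched, so vi is the middle locus and the order is al – vi – dw.
Crossovers in the al–vi interval produce the single-crossover classes al dw vi and al+ dw+ vi+ (190 + 181 = 371) plus the double crossovers (54).
RF(al–vi) = (371 + 54) / 2393 = 425/2393 = 0.1776 → 17.8 m.u.

17.8 m.u.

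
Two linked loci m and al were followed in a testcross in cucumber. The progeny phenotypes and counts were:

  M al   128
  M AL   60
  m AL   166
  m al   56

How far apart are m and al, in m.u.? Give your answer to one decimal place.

The two most frequent classes, M al (128) and m AL (166), are the parental types, so the F1 was M al / m AL.
The recombinant classes are M AL and m al: 60 + 56 = 116.
Recombination frequency = 116/410 = 0.2829 ≈ 28.3%, i.e. 28.3 m.u.

28.3 m.u.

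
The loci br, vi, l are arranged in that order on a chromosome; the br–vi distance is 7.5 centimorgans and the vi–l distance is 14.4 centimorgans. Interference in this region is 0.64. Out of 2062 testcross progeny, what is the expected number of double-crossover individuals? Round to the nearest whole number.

Map distances give recombination frequencies of 0.075 and 0.144 for the two intervals.
With interference 0.64 (so coincidence = 0.36), expected double-crossover frequency = 0.075 × 0.144 × 0.36 = 0.00389.
Expected number = 0.00389 × 2062 = 8.02 ≈ 8.

8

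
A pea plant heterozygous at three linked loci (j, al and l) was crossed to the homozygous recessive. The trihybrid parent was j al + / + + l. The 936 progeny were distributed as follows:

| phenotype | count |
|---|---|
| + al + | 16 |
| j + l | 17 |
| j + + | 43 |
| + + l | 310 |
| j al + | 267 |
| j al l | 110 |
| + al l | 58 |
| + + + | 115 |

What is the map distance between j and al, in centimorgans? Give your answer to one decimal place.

14.3 centimorgans

The two rarest classes, + al + and j + l, are the double crossovers. Comparing them with the parentals, only the j allele has switched, so j is the middle locus and the order is al – j – l.
Crossovers in the al–j interval produce the single-crossover classes j + + and + al l (43 + 58 = 101) plus the double crossovers (33).
RF(al–j) = (101 + 33) / 936 = 134/936 = 0.1432 → 14.3 centimorgans.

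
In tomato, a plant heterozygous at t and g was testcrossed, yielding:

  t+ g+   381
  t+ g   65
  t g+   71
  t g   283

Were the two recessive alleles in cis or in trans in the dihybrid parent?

The two most frequent classes are t+ g+ (381) and t g (283); these are the parental (non-recombinant) types.
So the F1 carried t+ g+ on one chromosome and t g on the other — the recessive alleles are on the same chromosome (cis / coupling).

cis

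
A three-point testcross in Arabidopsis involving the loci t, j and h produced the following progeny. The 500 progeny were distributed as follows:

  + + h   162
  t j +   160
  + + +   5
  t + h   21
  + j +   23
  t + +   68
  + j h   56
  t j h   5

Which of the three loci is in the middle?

h

The two most frequent reciprocal classes, + + h and t j +, are the parental types, so the F1 was + + h / t j +.
The two rarest classes, + + + and t j h, are the double crossovers. Comparing them with the parentals, only the h allele has switched, so h is the middle locus and the order is j – h – t.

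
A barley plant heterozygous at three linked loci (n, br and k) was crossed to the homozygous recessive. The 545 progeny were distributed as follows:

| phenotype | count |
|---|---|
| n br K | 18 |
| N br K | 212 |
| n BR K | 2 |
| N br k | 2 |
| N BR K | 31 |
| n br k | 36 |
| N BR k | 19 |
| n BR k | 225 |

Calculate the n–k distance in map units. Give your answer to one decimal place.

The two most frequent reciprocal classes, n BR k and N br K, are the parental types, so the F1 was n BR k / N br K.
The two rarest classes, n BR K and N br k, are the double crossovers. Comparing them with the parentals, only the k allele has switched, so k is the middle locus and the order is br – k – n.
Crossovers in the k–n interval produce the single-crossover classes N BR k and n br K (19 + 18 = 37) plus the double crossovers (4).
RF(k–n) = (37 + 4) / 545 = 41/545 = 0.0752 → 7.5 map units.

7.5 map units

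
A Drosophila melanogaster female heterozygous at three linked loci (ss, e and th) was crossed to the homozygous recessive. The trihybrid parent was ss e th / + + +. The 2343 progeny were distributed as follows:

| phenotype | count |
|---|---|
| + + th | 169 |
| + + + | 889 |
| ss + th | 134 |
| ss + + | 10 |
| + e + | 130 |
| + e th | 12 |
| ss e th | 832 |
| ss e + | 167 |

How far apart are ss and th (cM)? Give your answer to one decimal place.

15.3 cM

The two rarest classes, + e th and ss + +, are the double crossovers. Comparing them with the parentals, only the ss allele has switched, so ss is the middle locus and the order is e – ss – th.
Crossovers in the ss–th interval produce the single-crossover classes ss e + and + + th (167 + 169 = 336) plus the double crossovers (22).
RF(ss–th) = (336 + 22) / 2343 = 358/2343 = 0.1528 → 15.3 cM.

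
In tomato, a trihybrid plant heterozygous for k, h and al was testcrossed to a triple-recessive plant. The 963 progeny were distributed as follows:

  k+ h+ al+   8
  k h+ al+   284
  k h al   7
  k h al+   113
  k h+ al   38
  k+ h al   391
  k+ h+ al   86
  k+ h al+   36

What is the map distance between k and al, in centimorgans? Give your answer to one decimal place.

9.2 centimorgans

The two most frequent reciprocal classes, k+ h al and k h+ al+, are the parental types, so the F1 was k+ h al / k h+ al+.
The two rarest classes, k h al and k+ h+ al+, are the double crossovers. Comparing them with the parentals, only the k allele has switched, so k is the middle locus and the order is al – k – h.
Crossovers in the al–k interval produce the single-crossover classes k+ h al+ and k h+ al (36 + 38 = 74) plus the double crossovers (15).
RF(al–k) = (74 + 15) / 963 = 89/963 = 0.0924 → 9.2 centimorgans.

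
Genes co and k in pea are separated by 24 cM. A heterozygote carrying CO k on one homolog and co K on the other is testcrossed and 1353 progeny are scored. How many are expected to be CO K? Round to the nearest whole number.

A map distance of 24 cM corresponds to a recombination frequency of 0.240.
The F1 is CO k / co K, so CO K is a recombinant gamete class with expected frequency r/2 = 0.240/2 = 0.1200.
Expected number = 0.1200 × 1353 = 162.36 ≈ 162.

162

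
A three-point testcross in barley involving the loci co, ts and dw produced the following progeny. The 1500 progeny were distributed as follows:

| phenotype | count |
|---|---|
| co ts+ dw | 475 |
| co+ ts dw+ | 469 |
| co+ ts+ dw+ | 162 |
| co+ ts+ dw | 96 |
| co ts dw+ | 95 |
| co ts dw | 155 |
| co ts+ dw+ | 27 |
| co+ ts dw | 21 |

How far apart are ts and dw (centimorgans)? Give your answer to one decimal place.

The two most frequent reciprocal classes, co ts+ dw and co+ ts dw+, are the parental types, so the F1 was co ts+ dw / co+ ts dw+.
The two rarest classes, co ts+ dw+ and co+ ts dw, are the double crossovers. Comparing them with the parentals, only the dw allele has switched, so dw is the middle locus and the order is co – dw – ts.
Crossovers in the dw–ts interval produce the single-crossover classes co ts dw and co+ ts+ dw+ (155 + 162 = 317) plus the double crossovers (48).
RF(dw–ts) = (317 + 48) / 1500 = 365/1500 = 0.2433 → 24.3 centimorgans.

24.3 centimorgans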